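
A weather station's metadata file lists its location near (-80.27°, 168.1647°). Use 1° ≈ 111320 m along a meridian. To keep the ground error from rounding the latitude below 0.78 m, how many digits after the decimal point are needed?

One degree of latitude covers 111320 m.
N decimal places → at most half a unit in the last place, 0.5 × 10⁻ᴺ° = 111320/2 × 10⁻ᴺ m.
Setting 55660 × 10⁻ᴺ ≤ 0.78 gives 10ᴺ ≥ 7.136e+04, i.e. N ≥ 4.85.
N = 4 would give 5.57 m (too coarse); N = 5 gives 0.557 m ≤ 0.78 m.

5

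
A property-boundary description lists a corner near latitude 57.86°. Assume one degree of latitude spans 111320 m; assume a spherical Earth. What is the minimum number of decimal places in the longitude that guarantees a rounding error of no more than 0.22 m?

6

At 57.86° one degree of longitude covers 111320 × cos 57.86° ≈ 111320 × 0.5320 ≈ 59221.1 m.
N decimal places → at most half a unit in the last place, 0.5 × 10⁻ᴺ° = 59221.1/2 × 10⁻ᴺ m.
Need 0.5 × 59221.1 × 10⁻ᴺ ≤ 0.22 → 10⁻ᴺ ≤ 7.430e-06, so N ≥ 5.13.
So 6 decimal places suffice (0.0296 m); 5 would allow up to 0.296 m.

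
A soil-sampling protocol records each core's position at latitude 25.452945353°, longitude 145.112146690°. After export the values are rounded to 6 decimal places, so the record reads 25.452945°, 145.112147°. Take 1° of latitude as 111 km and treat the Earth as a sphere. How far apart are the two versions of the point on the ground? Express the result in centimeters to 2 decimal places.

5.00 centimeters

The latitude changed by +0.000000353° and the longitude by -0.000000310°.
N–S: 0.000000353° × 111000 m/° = 0.039183 m.
E–W at 25.4529°: -0.000000310° × 111000 × cos 25.4529° = -0.000000310 × 111000 × 0.9029 ≈ -0.0310701 m.
Distance: √(0.039183² + 0.0310701²) ≈ 0.0500066 m.
That is 0.0500066 m = 5.0007 cm.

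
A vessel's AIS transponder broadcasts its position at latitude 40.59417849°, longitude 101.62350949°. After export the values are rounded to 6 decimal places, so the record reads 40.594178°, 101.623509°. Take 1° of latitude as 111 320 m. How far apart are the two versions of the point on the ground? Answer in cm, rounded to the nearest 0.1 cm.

Δlat = 40.59417849 − 40.594178 = +0.00000049°; Δlon = 101.62350949 − 101.623509 = +0.00000049°.
N–S: 0.00000049° × 111320 m/° = 0.0545468 m.
E–W at 40.5942°: 0.00000049° × 111320 × cos 40.5942° = 0.00000049 × 111320 × 0.7593 ≈ 0.0414194 m.
Hypotenuse of the two orthogonal shifts: √(0.0545468² + 0.0414194²) = 0.0684903 m.
That is 0.0684903 m = 6.849 cm.

6.8 cm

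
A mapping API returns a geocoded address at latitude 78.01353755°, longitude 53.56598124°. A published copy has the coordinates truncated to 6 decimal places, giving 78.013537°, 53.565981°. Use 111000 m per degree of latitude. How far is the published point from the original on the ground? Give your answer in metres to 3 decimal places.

0.061 metres

The latitude changed by +0.00000055° and the longitude by +0.00000024°.
North–south shift: 0.00000055 × 111000 = 0.06105 m.
East–west at this latitude: 0.00000024° × 111000 × cos 78.0135° ≈ 0.00000024 × 23052.5 = 0.00553261 m.
Combined displacement = (0.06105² + 0.00553261²)^½ ≈ 0.0613002 m.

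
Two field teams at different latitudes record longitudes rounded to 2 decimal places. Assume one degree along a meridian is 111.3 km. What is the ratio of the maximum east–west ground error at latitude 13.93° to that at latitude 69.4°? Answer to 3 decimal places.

Rounding to 2 decimal places leaves the longitude within ±0.005° of the true value.
Error at 13.93° = 0.005° × 111300 × cos 13.93° ≈ 556.5 × 0.9706 = 540.13 m.
Error at 69.4° = 0.005° × 111300 × cos 69.4° ≈ 556.5 × 0.3518 = 195.8 m.
Ratio: 540.13 / 195.8 = cos 13.93° / cos 69.4° ≈ 2.7586.

2.759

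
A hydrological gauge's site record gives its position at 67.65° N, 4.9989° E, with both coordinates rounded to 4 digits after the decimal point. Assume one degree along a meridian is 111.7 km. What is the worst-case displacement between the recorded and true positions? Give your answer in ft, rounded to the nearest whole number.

Rounding to 4 decimal places leaves each coordinate within ±5e-05° of the true value.
North–south component: 5e-05° × 111700 = 5.585 m.
Longitude error → 5e-05 × 111700 × cos 67.65° = 5e-05 × 111700 × 0.3803 ≈ 2.12377 m.
Worst case both components are at the extreme and orthogonal: √(5.585² + 2.12377²) ≈ 5.97517 m.
In feet: 5.97517 m ÷ 0.3048 ≈ 19.604 ft.

20 ft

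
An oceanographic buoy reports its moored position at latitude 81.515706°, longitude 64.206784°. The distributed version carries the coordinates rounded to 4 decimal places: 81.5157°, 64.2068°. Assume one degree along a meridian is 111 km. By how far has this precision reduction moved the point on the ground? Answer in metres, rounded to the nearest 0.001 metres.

Δlat = 81.515706 − 81.5157 = +0.000006°; Δlon = 64.206784 − 64.2068 = -0.000016°.
North–south shift: 0.000006 × 111000 = 0.666 m.
E–W at 81.5157°: -0.000016° × 111000 × cos 81.5157° = -0.000016 × 111000 × 0.1475 ≈ -0.262028 m.
Distance: √(0.666² + 0.262028²) ≈ 0.715692 m.

0.716 metres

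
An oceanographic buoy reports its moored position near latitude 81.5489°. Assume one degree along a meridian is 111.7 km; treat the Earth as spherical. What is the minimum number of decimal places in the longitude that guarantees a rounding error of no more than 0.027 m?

6 decimal places

At 81.5489° one degree of longitude covers 111700 × cos 81.5489° ≈ 111700 × 0.1470 ≈ 16416 m.
N decimal places → at most half a unit in the last place, 0.5 × 10⁻ᴺ° = 16416/2 × 10⁻ᴺ m.
Need 0.5 × 16416 × 10⁻ᴺ ≤ 0.027 → 10⁻ᴺ ≤ 3.289e-06, so N ≥ 5.48.
At 5 places the error can reach 0.0821 m, but 6 places keeps it to 0.00821 m.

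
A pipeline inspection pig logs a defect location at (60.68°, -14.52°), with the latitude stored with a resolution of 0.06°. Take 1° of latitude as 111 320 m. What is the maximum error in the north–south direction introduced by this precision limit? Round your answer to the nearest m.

3340 m

With a 0.06° grid the true value lies within half a step, ±0.06°/2 = ±0.03°, of the stored one.
So the N–S error is at most 0.03 × 111320 = 3339.6 m.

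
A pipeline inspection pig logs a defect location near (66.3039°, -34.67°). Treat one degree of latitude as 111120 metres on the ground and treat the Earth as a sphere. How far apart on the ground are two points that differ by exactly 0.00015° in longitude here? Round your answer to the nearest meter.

0.00015° of longitude at 66.3039° is 0.00015 × 111120 × cos 66.3039° ≈ 0.00015 × 44657.5 = 6.69863 m.

7 meters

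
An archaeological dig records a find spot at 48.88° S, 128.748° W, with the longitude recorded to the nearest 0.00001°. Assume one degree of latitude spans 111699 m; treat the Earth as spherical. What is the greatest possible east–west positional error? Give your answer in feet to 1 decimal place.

1.2 feet

Rounding to 5 decimal places leaves the longitude within ±5e-06° of the true value.
At latitude 48.88° a degree of longitude spans 111699 m × cos 48.88° = 111699 × 0.6576 ≈ 73457.5 m.
So at most 5e-06° × 73457.5 ≈ 0.367288 m east–west.
Converting: 0.367288 m × 3.2808 ft/m ≈ 1.205 ft.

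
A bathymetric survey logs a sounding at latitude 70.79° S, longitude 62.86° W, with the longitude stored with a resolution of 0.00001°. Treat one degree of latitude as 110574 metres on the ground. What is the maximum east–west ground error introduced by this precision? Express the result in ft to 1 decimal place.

With a 0.00001° grid the true value lies within half a step, ±0.00001°/2 = ±5e-06°, of the stored one.
At latitude 70.79° a degree of longitude spans 110574 m × cos 70.79° = 110574 × 0.3290 ≈ 36382.3 m.
East–west error: 5e-06° × 36382.3 m/° ≈ 0.181912 m.
Converting: 0.181912 m × 3.2808 ft/m ≈ 0.59682 ft.

0.6 ft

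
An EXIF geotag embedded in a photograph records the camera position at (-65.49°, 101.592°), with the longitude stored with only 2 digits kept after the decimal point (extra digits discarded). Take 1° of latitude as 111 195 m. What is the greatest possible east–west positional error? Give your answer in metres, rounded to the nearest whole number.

461 metres

Truncating at 2 decimal places can drop up to a full unit in the last place, so the longitude may be off by as much as 0.01°.
One degree of longitude at 65.49° is 111195 × cos 65.49° ≈ 111195 × 0.4149 = 46129.5 m.
Maximum E–W displacement: 0.01 × 46129.5 = 461.295 m.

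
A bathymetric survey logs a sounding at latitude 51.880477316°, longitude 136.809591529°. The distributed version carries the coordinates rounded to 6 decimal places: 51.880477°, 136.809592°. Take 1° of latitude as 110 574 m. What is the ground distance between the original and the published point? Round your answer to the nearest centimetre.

The latitude changed by +0.000000316° and the longitude by -0.000000471°.
N–S: 0.000000316° × 110574 m/° = 0.0349414 m.
East–west at this latitude: -0.000000471° × 110574 × cos 51.8805° ≈ -0.000000471 × 68257.8 = -0.0321494 m.
Combined displacement = (0.0349414² + 0.0321494²)^½ ≈ 0.0474814 m.
That is 0.0474814 m = 4.7481 cm.

5 centimetres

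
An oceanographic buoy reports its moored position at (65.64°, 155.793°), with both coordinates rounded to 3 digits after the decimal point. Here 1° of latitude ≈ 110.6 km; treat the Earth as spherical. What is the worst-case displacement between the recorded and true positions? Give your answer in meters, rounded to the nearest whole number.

Rounding to 3 decimal places leaves each coordinate within ±0.0005° of the true value.
North–south component: 0.0005° × 110600 = 55.3 m.
Longitude error → 0.0005 × 110600 × cos 65.64° = 0.0005 × 110600 × 0.4125 ≈ 22.8095 m.
Worst case both components are at the extreme and orthogonal: √(55.3² + 22.8095²) ≈ 59.8194 m.

60 meters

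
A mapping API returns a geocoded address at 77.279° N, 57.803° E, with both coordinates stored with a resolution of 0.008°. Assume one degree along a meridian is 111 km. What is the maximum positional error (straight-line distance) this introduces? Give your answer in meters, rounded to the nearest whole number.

455 meters

With a 0.008° grid the true value lies within half a step, ±0.008°/2 = ±0.004°, of the stored one.
North–south component: 0.004° × 111000 = 444 m.
E–W at 77.279°: 0.004° × 111000 × cos 77.279° = 0.004 × 111000 × 0.2202 ≈ 97.7705 m.
Combining orthogonally: (444² + 97.7705²)^½ ≈ 454.637 m.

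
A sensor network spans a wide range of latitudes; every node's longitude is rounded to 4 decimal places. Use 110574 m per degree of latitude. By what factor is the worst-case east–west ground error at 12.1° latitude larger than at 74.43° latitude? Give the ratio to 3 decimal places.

Rounding to 4 decimal places leaves the longitude within ±5e-05° of the true value.
At 12.1°: 5e-05° × 110574 × cos 12.1° = 5e-05 × 110574 × 0.9778 ≈ 5.4059 m.
Error at 74.43° = 5e-05° × 110574 × cos 74.43° ≈ 5.5287 × 0.2684 = 1.484 m.
Ratio: 5.4059 / 1.484 = cos 12.1° / cos 74.43° ≈ 3.6428.

3.643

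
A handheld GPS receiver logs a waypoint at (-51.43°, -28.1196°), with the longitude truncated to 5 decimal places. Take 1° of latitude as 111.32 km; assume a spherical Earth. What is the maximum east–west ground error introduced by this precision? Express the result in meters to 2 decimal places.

0.69 meters

Truncating at 5 decimal places can drop up to a full unit in the last place, so the longitude may be off by as much as 1e-05°.
At latitude 51.43° a degree of longitude spans 111320 m × cos 51.43° = 111320 × 0.6235 ≈ 69404.7 m.
Maximum E–W displacement: 1e-05 × 69404.7 = 0.694047 m.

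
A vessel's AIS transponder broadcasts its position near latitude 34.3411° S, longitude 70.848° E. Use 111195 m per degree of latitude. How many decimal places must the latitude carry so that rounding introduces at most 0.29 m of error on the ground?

6 decimal places

One degree of latitude covers 111195 m.
With N decimal places the half-ulp bound is 0.5·10⁻ᴺ°, or 0.5·10⁻ᴺ × 111195 m on the ground.
Need 0.5 × 111195 × 10⁻ᴺ ≤ 0.29 → 10⁻ᴺ ≤ 5.216e-06, so N ≥ 5.28.
N = 5 would give 0.556 m (too coarse); N = 6 gives 0.0556 m ≤ 0.29 m.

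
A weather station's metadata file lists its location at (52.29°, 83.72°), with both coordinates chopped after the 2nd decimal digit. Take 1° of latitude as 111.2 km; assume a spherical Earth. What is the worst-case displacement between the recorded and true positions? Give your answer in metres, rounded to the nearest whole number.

1304 metres

Truncating at 2 decimal places can drop up to a full unit in the last place, so each coordinate may be off by as much as 0.01°.
N–S: 0.01° × 111200 m/° = 1112 m.
E–W at 52.29°: 0.01° × 111200 × cos 52.29° = 0.01 × 111200 × 0.6117 ≈ 680.172 m.
Combining orthogonally: (1112² + 680.172²)^½ ≈ 1303.53 m.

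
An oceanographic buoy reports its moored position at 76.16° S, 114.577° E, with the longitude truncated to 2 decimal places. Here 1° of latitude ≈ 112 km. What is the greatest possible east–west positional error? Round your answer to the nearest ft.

Truncating at 2 decimal places can drop up to a full unit in the last place, so the longitude may be off by as much as 0.01°.
At latitude 76.16° a degree of longitude spans 112000 m × cos 76.16° = 112000 × 0.2392 ≈ 26791.7 m.
East–west error: 0.01° × 26791.7 m/° ≈ 267.917 m.
Converting: 267.917 m × 3.2808 ft/m ≈ 878.99 ft.

879 ft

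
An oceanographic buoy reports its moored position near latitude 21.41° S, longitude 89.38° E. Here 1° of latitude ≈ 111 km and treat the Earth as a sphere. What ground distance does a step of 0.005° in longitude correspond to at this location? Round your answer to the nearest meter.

One degree of longitude here spans 111000 × cos 21.41° = 111000 × 0.9310 ≈ 103340 m; 0.005° of that is 516.701 m.

517 meters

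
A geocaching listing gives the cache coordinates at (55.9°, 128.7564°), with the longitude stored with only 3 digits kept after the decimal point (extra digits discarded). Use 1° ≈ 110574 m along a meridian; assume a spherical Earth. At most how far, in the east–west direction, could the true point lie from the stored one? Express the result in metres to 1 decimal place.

62.0 metres

Truncating at 3 decimal places can drop up to a full unit in the last place, so the longitude may be off by as much as 0.001°.
One degree of longitude at 55.9° is 110574 × cos 55.9° ≈ 110574 × 0.5606 = 61992.1 m.
East–west error: 0.001° × 61992.1 m/° ≈ 61.9921 m.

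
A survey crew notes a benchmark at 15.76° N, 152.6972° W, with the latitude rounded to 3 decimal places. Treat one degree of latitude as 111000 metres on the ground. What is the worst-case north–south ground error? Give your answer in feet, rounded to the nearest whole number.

182 feet

Rounding to 3 decimal places leaves the latitude within ±0.0005° of the true value.
So the N–S error is at most 0.0005 × 111000 = 55.5 m.
Converting: 55.5 m × 3.2808 ft/m ≈ 182.09 ft.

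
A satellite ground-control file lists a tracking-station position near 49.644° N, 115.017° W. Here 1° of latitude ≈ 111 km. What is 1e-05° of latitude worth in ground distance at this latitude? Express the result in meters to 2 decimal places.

1.11 meters

Along a meridian 1e-05° is 1e-05 × 111000 = 1.11 m.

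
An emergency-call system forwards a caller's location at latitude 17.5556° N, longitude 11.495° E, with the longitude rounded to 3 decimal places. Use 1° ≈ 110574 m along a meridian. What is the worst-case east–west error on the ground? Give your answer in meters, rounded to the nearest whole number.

53 meters

Rounding to 3 decimal places leaves the longitude within ±0.0005° of the true value.
One degree of longitude at 17.5556° is 110574 × cos 17.5556° ≈ 110574 × 0.9534 = 105424 m.
So at most 0.0005° × 105424 ≈ 52.712 m east–west.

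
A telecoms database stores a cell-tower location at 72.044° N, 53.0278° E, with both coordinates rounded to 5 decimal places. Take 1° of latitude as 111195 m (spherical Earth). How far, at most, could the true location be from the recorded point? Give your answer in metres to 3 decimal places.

Rounding to 5 decimal places leaves each coordinate within ±5e-06° of the true value.
N–S: 5e-06° × 111195 m/° = 0.555975 m.
East–west component at 72.044°: 5e-06° × 111195 × cos 72.044° ≈ 5e-06 × 34279.9 ≈ 0.1714 m.
Worst case both components are at the extreme and orthogonal: √(0.555975² + 0.1714²) ≈ 0.581796 m.

0.582 metres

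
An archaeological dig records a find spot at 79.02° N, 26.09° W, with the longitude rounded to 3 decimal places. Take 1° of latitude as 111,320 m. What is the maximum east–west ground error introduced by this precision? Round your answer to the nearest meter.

Rounding to 3 decimal places leaves the longitude within ±0.0005° of the true value.
At latitude 79.02° a degree of longitude spans 111320 m × cos 79.02° = 111320 × 0.1905 ≈ 21202.7 m.
East–west error: 0.0005° × 21202.7 m/° ≈ 10.6014 m.

11 meters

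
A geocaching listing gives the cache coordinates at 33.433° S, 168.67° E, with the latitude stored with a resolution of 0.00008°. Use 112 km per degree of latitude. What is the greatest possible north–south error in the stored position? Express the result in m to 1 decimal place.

With a 0.00008° grid the true value lies within half a step, ±0.00008°/2 = ±4e-05°, of the stored one.
So the N–S error is at most 4e-05 × 112000 = 4.48 m.

4.5 m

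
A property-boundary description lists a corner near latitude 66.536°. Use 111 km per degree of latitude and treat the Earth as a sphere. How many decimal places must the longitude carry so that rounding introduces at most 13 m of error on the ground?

4

At 66.536° one degree of longitude covers 111000 × cos 66.536° ≈ 111000 × 0.3982 ≈ 44197.2 m.
N decimal places → at most half a unit in the last place, 0.5 × 10⁻ᴺ° = 44197.2/2 × 10⁻ᴺ m.
Need 0.5 × 44197.2 × 10⁻ᴺ ≤ 13 → 10⁻ᴺ ≤ 5.883e-04, so N ≥ 3.23.
So 4 decimal places suffice (2.21 m); 3 would allow up to 22.1 m.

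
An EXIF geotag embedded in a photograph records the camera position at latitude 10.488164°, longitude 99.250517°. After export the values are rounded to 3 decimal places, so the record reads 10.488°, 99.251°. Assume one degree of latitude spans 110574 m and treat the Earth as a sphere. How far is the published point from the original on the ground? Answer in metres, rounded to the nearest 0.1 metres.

55.6 metres

The latitude changed by +0.000164° and the longitude by -0.000483°.
North–south shift: 0.000164 × 110574 = 18.1341 m.
East–west at this latitude: -0.000483° × 110574 × cos 10.488° ≈ -0.000483 × 108727 = -52.515 m.
Distance: √(18.1341² + 52.515²) ≈ 55.5578 m.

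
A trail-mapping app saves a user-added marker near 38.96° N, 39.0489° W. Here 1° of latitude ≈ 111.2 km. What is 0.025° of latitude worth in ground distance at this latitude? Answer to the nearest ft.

0.025° × 111200 m/° = 2780 m.
Converting: 2780 m × 3.2808 ft/m ≈ 9120.7 ft.

9121 ft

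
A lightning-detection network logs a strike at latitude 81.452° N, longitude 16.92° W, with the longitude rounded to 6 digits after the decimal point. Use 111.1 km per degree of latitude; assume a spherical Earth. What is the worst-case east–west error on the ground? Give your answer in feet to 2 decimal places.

Rounding to 6 decimal places leaves the longitude within ±5e-07° of the true value.
One degree of longitude at 81.452° is 111100 × cos 81.452° ≈ 111100 × 0.1486 = 16513.7 m.
Maximum E–W displacement: 5e-07 × 16513.7 = 0.00825684 m.
Converting: 0.00825684 m × 3.2808 ft/m ≈ 0.027089 ft.

0.03 feet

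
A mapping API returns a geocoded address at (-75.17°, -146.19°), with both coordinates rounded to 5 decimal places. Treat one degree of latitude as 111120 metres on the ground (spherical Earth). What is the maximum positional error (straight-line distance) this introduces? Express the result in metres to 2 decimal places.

Rounding to 5 decimal places leaves each coordinate within ±5e-06° of the true value.
N–S: 5e-06° × 111120 m/° = 0.5556 m.
East–west component at 75.17°: 5e-06° × 111120 × cos 75.17° ≈ 5e-06 × 28441.4 ≈ 0.142207 m.
Combining orthogonally: (0.5556² + 0.142207²)^½ ≈ 0.57351 m.

0.57 metres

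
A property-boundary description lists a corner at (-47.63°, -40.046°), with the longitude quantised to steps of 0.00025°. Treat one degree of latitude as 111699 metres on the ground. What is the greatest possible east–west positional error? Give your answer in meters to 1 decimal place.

With a 0.00025° grid the true value lies within half a step, ±0.00025°/2 = ±0.000125°, of the stored one.
One degree of longitude at 47.63° is 111699 × cos 47.63° ≈ 111699 × 0.6739 = 75275.7 m.
Maximum E–W displacement: 0.000125 × 75275.7 = 9.40946 m.

9.4 meters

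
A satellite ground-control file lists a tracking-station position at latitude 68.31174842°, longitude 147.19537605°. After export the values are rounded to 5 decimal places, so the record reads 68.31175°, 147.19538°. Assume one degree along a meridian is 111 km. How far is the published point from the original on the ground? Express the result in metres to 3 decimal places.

The latitude changed by -0.00000158° and the longitude by -0.00000395°.
N–S: -0.00000158° × 111000 m/° = -0.17538 m.
E–W at 68.3118°: -0.00000395° × 111000 × cos 68.3118° = -0.00000395 × 111000 × 0.3696 ≈ -0.162032 m.
Combined displacement = (0.17538² + 0.162032²)^½ ≈ 0.238773 m.

0.239 metres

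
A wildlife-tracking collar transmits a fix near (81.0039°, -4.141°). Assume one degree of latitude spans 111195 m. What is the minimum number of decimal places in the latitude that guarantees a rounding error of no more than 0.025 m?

One degree of latitude covers 111195 m.
Rounding to N decimal places gives at most 0.5 × 10⁻ᴺ degrees of error, i.e. 0.5 × 10⁻ᴺ × 111195 m.
Setting 55597.5 × 10⁻ᴺ ≤ 0.025 gives 10ᴺ ≥ 2.224e+06, i.e. N ≥ 6.35.
N = 6 would give 0.0556 m (too coarse); N = 7 gives 0.00556 m ≤ 0.025 m.

7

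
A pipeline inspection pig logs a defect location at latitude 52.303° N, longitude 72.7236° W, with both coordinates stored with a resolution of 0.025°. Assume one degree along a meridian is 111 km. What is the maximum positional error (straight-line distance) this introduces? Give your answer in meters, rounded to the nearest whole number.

With a 0.025° grid the true value lies within half a step, ±0.025°/2 = ±0.0125°, of the stored one.
Latitude error → 0.0125 × 111000 = 1387.5 m along the meridian.
East–west component at 52.303°: 0.0125° × 111000 × cos 52.303° ≈ 0.0125 × 67874.9 ≈ 848.436 m.
The two errors are perpendicular, so the maximum displacement is √(1387.5² + 848.436²) ≈ 1626.35 m.

1626 meters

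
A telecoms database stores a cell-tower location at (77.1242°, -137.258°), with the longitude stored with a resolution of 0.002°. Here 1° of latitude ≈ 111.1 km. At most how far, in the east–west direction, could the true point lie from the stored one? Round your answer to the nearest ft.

With a 0.002° grid the true value lies within half a step, ±0.002°/2 = ±0.001°, of the stored one.
At latitude 77.1242° a degree of longitude spans 111100 m × cos 77.1242° = 111100 × 0.2228 ≈ 24757.3 m.
So at most 0.001° × 24757.3 ≈ 24.7573 m east–west.
Converting: 24.7573 m × 3.2808 ft/m ≈ 81.225 ft.

81 ft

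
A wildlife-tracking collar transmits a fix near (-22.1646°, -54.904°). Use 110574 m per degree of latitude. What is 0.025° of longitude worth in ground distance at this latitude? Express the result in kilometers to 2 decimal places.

2.56 kilometers

One degree of longitude here spans 110574 × cos 22.1646° = 110574 × 0.9261 ≈ 102403 m; 0.025° of that is 2560.08 m.
That is 2560.08 m = 2.5601 km.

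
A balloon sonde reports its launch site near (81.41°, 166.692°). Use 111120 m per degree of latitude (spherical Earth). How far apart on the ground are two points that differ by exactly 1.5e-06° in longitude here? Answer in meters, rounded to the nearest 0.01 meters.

1.5e-06° of longitude at 81.41° is 1.5e-06 × 111120 × cos 81.41° ≈ 1.5e-06 × 16597.2 = 0.0248958 m.

0.02 meters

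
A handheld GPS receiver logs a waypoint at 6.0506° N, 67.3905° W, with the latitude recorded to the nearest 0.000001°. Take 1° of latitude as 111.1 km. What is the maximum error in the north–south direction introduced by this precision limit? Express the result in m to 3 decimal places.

Rounding to 6 decimal places leaves the latitude within ±5e-07° of the true value.
North–south distance: 5e-07° × 111100 m/° = 0.05555 m.

0.056 m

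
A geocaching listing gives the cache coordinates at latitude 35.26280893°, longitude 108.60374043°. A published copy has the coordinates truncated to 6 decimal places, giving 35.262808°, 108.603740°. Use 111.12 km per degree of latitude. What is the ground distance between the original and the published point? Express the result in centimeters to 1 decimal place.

Δlat = 35.26280893 − 35.262808 = +0.00000093°; Δlon = 108.60374043 − 108.603740 = +0.00000043°.
N–S: 0.00000093° × 111120 m/° = 0.103342 m.
East–west at this latitude: 0.00000043° × 111120 × cos 35.2628° ≈ 0.00000043 × 90730.9 = 0.0390143 m.
Distance: √(0.103342² + 0.0390143²) ≈ 0.110461 m.
That is 0.110461 m = 11.046 cm.

11.0 centimeters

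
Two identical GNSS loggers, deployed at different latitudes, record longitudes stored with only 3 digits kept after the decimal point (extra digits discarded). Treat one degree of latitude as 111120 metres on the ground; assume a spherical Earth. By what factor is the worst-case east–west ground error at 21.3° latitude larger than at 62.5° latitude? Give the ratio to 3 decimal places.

2.018

Truncating at 3 decimal places can drop up to a full unit in the last place, so the longitude may be off by as much as 0.001°.
Error at 21.3° = 0.001° × 111120 × cos 21.3° ≈ 111.12 × 0.9317 = 103.53 m.
Error at 62.5° = 0.001° × 111120 × cos 62.5° ≈ 111.12 × 0.4617 = 51.31 m.
Ratio: 103.53 / 51.31 = cos 21.3° / cos 62.5° ≈ 2.0177.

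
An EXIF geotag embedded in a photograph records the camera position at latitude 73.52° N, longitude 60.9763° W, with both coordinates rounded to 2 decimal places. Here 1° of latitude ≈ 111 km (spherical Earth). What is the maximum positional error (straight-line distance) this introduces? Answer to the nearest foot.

1893 feet

Rounding to 2 decimal places leaves each coordinate within ±0.005° of the true value.
North–south component: 0.005° × 111000 = 555 m.
Longitude error → 0.005 × 111000 × cos 73.52° = 0.005 × 111000 × 0.2837 ≈ 157.443 m.
Combining orthogonally: (555² + 157.443²)^½ ≈ 576.9 m.
Converting: 576.9 m × 3.2808 ft/m ≈ 1892.7 ft.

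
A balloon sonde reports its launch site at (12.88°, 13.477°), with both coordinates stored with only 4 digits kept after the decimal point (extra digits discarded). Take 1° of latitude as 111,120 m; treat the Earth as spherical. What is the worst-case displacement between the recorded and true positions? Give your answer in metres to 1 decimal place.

15.5 metres

Truncating at 4 decimal places can drop up to a full unit in the last place, so each coordinate may be off by as much as 0.0001°.
Latitude error → 0.0001 × 111120 = 11.112 m along the meridian.
East–west component at 12.88°: 0.0001° × 111120 × cos 12.88° ≈ 0.0001 × 108324 ≈ 10.8324 m.
Worst case both components are at the extreme and orthogonal: √(11.112² + 10.8324²) ≈ 15.5183 m.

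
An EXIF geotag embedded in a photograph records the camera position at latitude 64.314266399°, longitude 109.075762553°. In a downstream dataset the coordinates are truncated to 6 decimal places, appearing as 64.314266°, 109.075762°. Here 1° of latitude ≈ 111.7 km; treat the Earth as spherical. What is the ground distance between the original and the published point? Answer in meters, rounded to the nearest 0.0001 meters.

Δlat = 64.314266399 − 64.314266 = +0.000000399°; Δlon = 109.075762553 − 109.075762 = +0.000000553°.
N–S: 0.000000399° × 111700 m/° = 0.0445683 m.
East–west at this latitude: 0.000000553° × 111700 × cos 64.3143° ≈ 0.000000553 × 48414.7 = 0.0267733 m.
Hypotenuse of the two orthogonal shifts: √(0.0445683² + 0.0267733²) = 0.0519918 m.

0.0520 meters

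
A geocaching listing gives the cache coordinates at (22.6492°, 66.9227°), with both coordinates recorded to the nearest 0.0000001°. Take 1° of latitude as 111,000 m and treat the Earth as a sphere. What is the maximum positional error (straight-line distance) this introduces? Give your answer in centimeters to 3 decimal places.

0.755 centimeters

Rounding to 7 decimal places leaves each coordinate within ±5e-08° of the true value.
Latitude error → 5e-08 × 111000 = 0.00555 m along the meridian.
East–west component at 22.6492°: 5e-08° × 111000 × cos 22.6492° ≈ 5e-08 × 102440 ≈ 0.00512198 m.
Worst case both components are at the extreme and orthogonal: √(0.00555² + 0.00512198²) ≈ 0.0075523 m.
That is 0.0075523 m = 0.75523 cm.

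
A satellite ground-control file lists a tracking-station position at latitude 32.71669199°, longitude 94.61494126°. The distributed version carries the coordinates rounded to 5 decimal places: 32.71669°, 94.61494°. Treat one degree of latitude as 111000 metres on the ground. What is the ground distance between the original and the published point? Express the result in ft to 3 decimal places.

Δlat = 32.71669199 − 32.71669 = +0.00000199°; Δlon = 94.61494126 − 94.61494 = +0.00000126°.
N–S: 0.00000199° × 111000 m/° = 0.22089 m.
E–W at 32.7167°: 0.00000126° × 111000 × cos 32.7167° = 0.00000126 × 111000 × 0.8414 ≈ 0.117672 m.
Combined displacement = (0.22089² + 0.117672²)^½ ≈ 0.250278 m.
Converting: 0.250278 m × 3.2808 ft/m ≈ 0.82112 ft.

0.821 ft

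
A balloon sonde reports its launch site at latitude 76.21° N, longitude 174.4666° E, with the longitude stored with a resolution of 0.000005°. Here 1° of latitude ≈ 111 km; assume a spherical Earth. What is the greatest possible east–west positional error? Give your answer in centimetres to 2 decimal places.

With a 0.000005° grid the true value lies within half a step, ±0.000005°/2 = ±2.5e-06°, of the stored one.
Parallels shrink by cos φ, so at 76.21° a degree of longitude is 111000 × 0.2384 ≈ 26458.4 m.
So at most 2.5e-06° × 26458.4 ≈ 0.066146 m east–west.
That is 0.066146 m = 6.6146 cm.

6.61 centimetres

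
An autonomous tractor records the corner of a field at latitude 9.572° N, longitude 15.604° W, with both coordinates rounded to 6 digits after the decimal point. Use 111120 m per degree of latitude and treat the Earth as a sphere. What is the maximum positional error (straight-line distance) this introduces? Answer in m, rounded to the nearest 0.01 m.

0.08 m

Rounding to 6 decimal places leaves each coordinate within ±5e-07° of the true value.
N–S: 5e-07° × 111120 m/° = 0.05556 m.
E–W at 9.572°: 5e-07° × 111120 × cos 9.572° = 5e-07 × 111120 × 0.9861 ≈ 0.0547865 m.
Worst case both components are at the extreme and orthogonal: √(0.05556² + 0.0547865²) ≈ 0.0780286 m.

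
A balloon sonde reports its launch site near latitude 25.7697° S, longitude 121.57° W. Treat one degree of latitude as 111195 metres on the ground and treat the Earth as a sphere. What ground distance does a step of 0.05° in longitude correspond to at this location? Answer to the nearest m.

5007 m

0.05° of longitude at 25.7697° is 0.05 × 111195 × cos 25.7697° ≈ 0.05 × 100137 = 5006.83 m.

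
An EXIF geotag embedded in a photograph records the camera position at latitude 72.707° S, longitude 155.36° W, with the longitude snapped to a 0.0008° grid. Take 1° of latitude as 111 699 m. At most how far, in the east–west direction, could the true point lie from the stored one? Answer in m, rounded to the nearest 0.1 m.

13.3 m

With a 0.0008° grid the true value lies within half a step, ±0.0008°/2 = ±0.0004°, of the stored one.
Parallels shrink by cos φ, so at 72.707° a degree of longitude is 111699 × 0.2973 ≈ 33203.4 m.
Maximum E–W displacement: 0.0004 × 33203.4 = 13.2814 m.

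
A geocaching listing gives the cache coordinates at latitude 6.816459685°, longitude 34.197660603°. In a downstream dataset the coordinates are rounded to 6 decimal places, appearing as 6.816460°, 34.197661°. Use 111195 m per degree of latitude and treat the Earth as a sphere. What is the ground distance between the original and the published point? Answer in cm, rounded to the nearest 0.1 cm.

Δlat = 6.816459685 − 6.816460 = -0.000000315°; Δlon = 34.197660603 − 34.197661 = -0.000000397°.
N–S: -0.000000315° × 111195 m/° = -0.0350264 m.
E–W at 6.81646°: -0.000000397° × 111195 × cos 6.81646° = -0.000000397 × 111195 × 0.9929 ≈ -0.0438324 m.
Hypotenuse of the two orthogonal shifts: √(0.0350264² + 0.0438324²) = 0.0561082 m.
That is 0.0561082 m = 5.6108 cm.

5.6 cm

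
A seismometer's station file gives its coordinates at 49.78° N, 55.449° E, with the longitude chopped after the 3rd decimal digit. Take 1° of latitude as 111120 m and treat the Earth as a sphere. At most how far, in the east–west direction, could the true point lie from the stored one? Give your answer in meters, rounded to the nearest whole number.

72 meters

Truncating at 3 decimal places can drop up to a full unit in the last place, so the longitude may be off by as much as 0.001°.
Parallels shrink by cos φ, so at 49.78° a degree of longitude is 111120 × 0.6457 ≈ 71752.9 m.
So at most 0.001° × 71752.9 ≈ 71.7529 m east–west.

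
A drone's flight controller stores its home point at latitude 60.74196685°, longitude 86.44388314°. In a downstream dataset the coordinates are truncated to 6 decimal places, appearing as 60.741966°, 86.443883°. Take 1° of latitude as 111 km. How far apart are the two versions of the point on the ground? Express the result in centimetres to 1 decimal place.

The latitude changed by +0.00000085° and the longitude by +0.00000014°.
North–south shift: 0.00000085 × 111000 = 0.09435 m.
East–west at this latitude: 0.00000014° × 111000 × cos 60.742° ≈ 0.00000014 × 54250.5 = 0.00759508 m.
Combined displacement = (0.09435² + 0.00759508²)^½ ≈ 0.0946552 m.
That is 0.0946552 m = 9.4655 cm.

9.5 centimetres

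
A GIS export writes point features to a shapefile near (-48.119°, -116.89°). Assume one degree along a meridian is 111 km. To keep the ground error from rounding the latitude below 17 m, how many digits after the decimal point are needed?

One degree of latitude covers 111000 m.
N decimal places → at most half a unit in the last place, 0.5 × 10⁻ᴺ° = 111000/2 × 10⁻ᴺ m.
Setting 55500 × 10⁻ᴺ ≤ 17 gives 10ᴺ ≥ 3265, i.e. N ≥ 3.51.
At 3 places the error can reach 55.5 m, but 4 places keeps it to 5.55 m.

4 decimal places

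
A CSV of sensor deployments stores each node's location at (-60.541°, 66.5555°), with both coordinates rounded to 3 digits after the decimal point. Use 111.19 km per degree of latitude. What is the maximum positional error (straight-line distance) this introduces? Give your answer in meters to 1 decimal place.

62.0 meters

Rounding to 3 decimal places leaves each coordinate within ±0.0005° of the true value.
North–south component: 0.0005° × 111190 = 55.595 m.
East–west component at 60.541°: 0.0005° × 111190 × cos 60.541° ≈ 0.0005 × 54683.3 ≈ 27.3417 m.
Combining orthogonally: (55.595² + 27.3417²)^½ ≈ 61.9546 m.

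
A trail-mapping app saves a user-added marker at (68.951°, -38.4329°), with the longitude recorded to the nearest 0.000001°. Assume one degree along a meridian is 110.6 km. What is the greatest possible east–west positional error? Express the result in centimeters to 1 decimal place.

Rounding to 6 decimal places leaves the longitude within ±5e-07° of the true value.
Parallels shrink by cos φ, so at 68.951° a degree of longitude is 110600 × 0.3592 ≈ 39723.8 m.
Maximum E–W displacement: 5e-07 × 39723.8 = 0.0198619 m.
That is 0.0198619 m = 1.9862 cm.

2.0 centimeters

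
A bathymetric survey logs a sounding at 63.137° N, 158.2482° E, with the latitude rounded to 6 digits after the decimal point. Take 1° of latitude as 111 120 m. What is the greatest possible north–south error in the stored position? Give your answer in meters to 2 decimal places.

0.06 meters

Rounding to 6 decimal places leaves the latitude within ±5e-07° of the true value.
So the N–S error is at most 5e-07 × 111120 = 0.05556 m.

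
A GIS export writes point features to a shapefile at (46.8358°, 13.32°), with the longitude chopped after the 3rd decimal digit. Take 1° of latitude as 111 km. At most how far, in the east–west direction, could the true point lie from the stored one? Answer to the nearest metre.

76 metres

Truncating at 3 decimal places can drop up to a full unit in the last place, so the longitude may be off by as much as 0.001°.
Parallels shrink by cos φ, so at 46.8358° a degree of longitude is 111000 × 0.6841 ≈ 75934.2 m.
East–west error: 0.001° × 75934.2 m/° ≈ 75.9342 m.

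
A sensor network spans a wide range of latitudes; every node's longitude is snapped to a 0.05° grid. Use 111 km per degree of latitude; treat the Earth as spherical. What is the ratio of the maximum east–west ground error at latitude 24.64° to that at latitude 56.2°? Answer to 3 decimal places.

1.634

With a 0.05° grid the true value lies within half a step, ±0.05°/2 = ±0.025°, of the stored one.
Error at 24.64° = 0.025° × 111000 × cos 24.64° ≈ 2775 × 0.9089 = 2522.3 m.
At 56.2°: 0.025° × 111000 × cos 56.2° = 0.025 × 111000 × 0.5563 ≈ 1543.7 m.
Ratio: 2522.3 / 1543.7 = cos 24.64° / cos 56.2° ≈ 1.6339.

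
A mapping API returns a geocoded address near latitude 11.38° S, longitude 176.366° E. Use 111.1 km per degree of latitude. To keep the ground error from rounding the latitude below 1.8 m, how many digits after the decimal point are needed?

5

One degree of latitude covers 111100 m.
Rounding to N decimal places gives at most 0.5 × 10⁻ᴺ degrees of error, i.e. 0.5 × 10⁻ᴺ × 111100 m.
Setting 55550 × 10⁻ᴺ ≤ 1.8 gives 10ᴺ ≥ 3.086e+04, i.e. N ≥ 4.49.
N = 4 would give 5.56 m (too coarse); N = 5 gives 0.555 m ≤ 1.8 m.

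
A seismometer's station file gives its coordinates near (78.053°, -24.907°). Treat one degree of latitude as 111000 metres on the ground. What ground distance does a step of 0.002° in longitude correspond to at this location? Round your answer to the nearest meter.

46 meters

At 78.053° a degree of longitude is 111000 × cos 78.053° ≈ 22977.8 m, so 0.002° corresponds to 45.9555 m.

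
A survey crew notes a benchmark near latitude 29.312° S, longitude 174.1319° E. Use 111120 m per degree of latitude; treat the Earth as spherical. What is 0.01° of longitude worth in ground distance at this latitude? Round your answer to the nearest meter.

969 meters

One degree of longitude here spans 111120 × cos 29.312° = 111120 × 0.8720 ≈ 96892.9 m; 0.01° of that is 968.929 m.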